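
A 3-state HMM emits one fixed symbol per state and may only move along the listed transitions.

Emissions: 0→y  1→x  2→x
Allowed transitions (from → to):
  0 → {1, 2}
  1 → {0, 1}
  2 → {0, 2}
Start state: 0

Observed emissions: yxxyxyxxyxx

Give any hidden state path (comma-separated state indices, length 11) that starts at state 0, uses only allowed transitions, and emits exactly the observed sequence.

  0: obs=y cand={0} pick 0 [start]
  1: obs=x cand={1,2} pick 1 [0->1 ok]
  2: obs=x cand={1,2} pick 1 [1->1 ok]
  3: obs=y cand={0} pick 0 [1->0 ok]
  4: obs=x cand={1,2} pick 1 [0->1 ok]
  5: obs=y cand={0} pick 0 [1->0 ok]
  6: obs=x cand={1,2} pick 2 [0->2 ok]
  7: obs=x cand={1,2} pick 2 [2->2 ok]
  8: obs=y cand={0} pick 0 [2->0 ok]
  9: obs=x cand={1,2} pick 2 [0->2 ok]
  10: obs=x cand={1,2} pick 2 [2->2 ok]

0,1,1,0,1,0,2,2,0,2,2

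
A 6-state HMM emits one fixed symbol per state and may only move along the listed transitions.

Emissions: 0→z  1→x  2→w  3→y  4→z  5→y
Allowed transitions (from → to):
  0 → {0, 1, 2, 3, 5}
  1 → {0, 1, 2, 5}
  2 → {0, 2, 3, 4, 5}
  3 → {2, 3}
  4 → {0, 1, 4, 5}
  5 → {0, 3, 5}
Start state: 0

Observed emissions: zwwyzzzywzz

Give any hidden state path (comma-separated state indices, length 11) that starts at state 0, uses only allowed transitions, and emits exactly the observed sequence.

0,2,2,5,0,0,0,3,2,4,0

  [0] z  {0,4}  => 0  start
  [1] w  {2}  => 2  0->2 ok
  [2] w  {2}  => 2  2->2 ok
  [3] y  {3,5}  => 5  2->5 ok
  [4] z  {0,4}  => 0  5->0 ok
  [5] z  {0,4}  => 0  0->0 ok
  [6] z  {0,4}  => 0  0->0 ok
  [7] y  {3,5}  => 3  0->3 ok
  [8] w  {2}  => 2  3->2 ok
  [9] z  {0,4}  => 4  2->4 ok
  [10] z  {0,4}  => 0  4->0 ok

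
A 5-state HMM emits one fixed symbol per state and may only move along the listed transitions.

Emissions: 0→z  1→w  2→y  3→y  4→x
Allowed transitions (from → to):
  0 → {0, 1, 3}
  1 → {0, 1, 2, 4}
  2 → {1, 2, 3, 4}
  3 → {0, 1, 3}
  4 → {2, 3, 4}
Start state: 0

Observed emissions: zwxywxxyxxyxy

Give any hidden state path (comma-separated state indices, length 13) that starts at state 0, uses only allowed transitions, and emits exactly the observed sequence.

  t0 'z' -> {0}, take 0 (start)
  t1 'w' -> {1}, take 1 (0->1 ok)
  t2 'x' -> {4}, take 4 (1->4 ok)
  t3 'y' -> {2,3}, take 2 (4->2 ok)
  t4 'w' -> {1}, take 1 (2->1 ok)
  t5 'x' -> {4}, take 4 (1->4 ok)
  t6 'x' -> {4}, take 4 (4->4 ok)
  t7 'y' -> {2,3}, take 2 (4->2 ok)
  t8 'x' -> {4}, take 4 (2->4 ok)
  t9 'x' -> {4}, take 4 (4->4 ok)
  t10 'y' -> {2,3}, take 2 (4->2 ok)
  t11 'x' -> {4}, take 4 (2->4 ok)
  t12 'y' -> {2,3}, take 2 (4->2 ok)

0,1,4,2,1,4,4,2,4,4,2,4,2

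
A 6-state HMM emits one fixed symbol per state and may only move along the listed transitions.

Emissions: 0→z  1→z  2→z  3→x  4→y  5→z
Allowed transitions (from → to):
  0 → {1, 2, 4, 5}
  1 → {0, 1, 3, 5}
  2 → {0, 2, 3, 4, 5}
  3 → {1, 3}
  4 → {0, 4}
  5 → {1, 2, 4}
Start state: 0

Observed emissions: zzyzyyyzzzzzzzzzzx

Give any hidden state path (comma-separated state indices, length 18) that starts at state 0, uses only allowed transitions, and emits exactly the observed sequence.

  pos 0: z in {0,1,2,5}, choose 0; start
  pos 1: z in {0,1,2,5}, choose 2; 0->2 ok
  pos 2: y in {4}, choose 4; 2->4 ok
  pos 3: z in {0,1,2,5}, choose 0; 4->0 ok
  pos 4: y in {4}, choose 4; 0->4 ok
  pos 5: y in {4}, choose 4; 4->4 ok
  pos 6: y in {4}, choose 4; 4->4 ok
  pos 7: z in {0,1,2,5}, choose 0; 4->0 ok
  pos 8: z in {0,1,2,5}, choose 1; 0->1 ok
  pos 9: z in {0,1,2,5}, choose 1; 1->1 ok
  pos 10: z in {0,1,2,5}, choose 1; 1->1 ok
  pos 11: z in {0,1,2,5}, choose 5; 1->5 ok
  pos 12: z in {0,1,2,5}, choose 2; 5->2 ok
  pos 13: z in {0,1,2,5}, choose 0; 2->0 ok
  pos 14: z in {0,1,2,5}, choose 1; 0->1 ok
  pos 15: z in {0,1,2,5}, choose 5; 1->5 ok
  pos 16: z in {0,1,2,5}, choose 1; 5->1 ok
  pos 17: x in {3}, choose 3; 1->3 ok

0,2,4,0,4,4,4,0,1,1,1,5,2,0,1,5,1,3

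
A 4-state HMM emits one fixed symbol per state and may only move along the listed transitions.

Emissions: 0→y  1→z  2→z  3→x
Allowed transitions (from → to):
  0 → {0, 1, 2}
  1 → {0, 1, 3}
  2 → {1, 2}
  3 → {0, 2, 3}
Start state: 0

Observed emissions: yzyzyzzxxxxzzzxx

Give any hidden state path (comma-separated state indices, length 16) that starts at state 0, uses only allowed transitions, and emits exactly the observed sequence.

  0: obs=y cand={0} pick 0 [start]
  1: obs=z cand={1,2} pick 1 [0->1 ok]
  2: obs=y cand={0} pick 0 [1->0 ok]
  3: obs=z cand={1,2} pick 1 [0->1 ok]
  4: obs=y cand={0} pick 0 [1->0 ok]
  5: obs=z cand={1,2} pick 2 [0->2 ok]
  6: obs=z cand={1,2} pick 1 [2->1 ok]
  7: obs=x cand={3} pick 3 [1->3 ok]
  8: obs=x cand={3} pick 3 [3->3 ok]
  9: obs=x cand={3} pick 3 [3->3 ok]
  10: obs=x cand={3} pick 3 [3->3 ok]
  11: obs=z cand={1,2} pick 2 [3->2 ok]
  12: obs=z cand={1,2} pick 2 [2->2 ok]
  13: obs=z cand={1,2} pick 1 [2->1 ok]
  14: obs=x cand={3} pick 3 [1->3 ok]
  15: obs=x cand={3} pick 3 [3->3 ok]

0,1,0,1,0,2,1,3,3,3,3,2,2,1,3,3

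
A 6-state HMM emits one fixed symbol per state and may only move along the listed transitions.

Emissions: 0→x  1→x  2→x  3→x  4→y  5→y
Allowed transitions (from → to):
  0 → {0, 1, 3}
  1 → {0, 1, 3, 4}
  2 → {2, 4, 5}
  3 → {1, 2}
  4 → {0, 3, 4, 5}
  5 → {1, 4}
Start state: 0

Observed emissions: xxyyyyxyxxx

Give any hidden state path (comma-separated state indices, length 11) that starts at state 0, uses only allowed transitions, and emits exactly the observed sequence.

0,1,4,5,4,5,1,4,3,1,3

  0: obs=x cand={0,1,2,3} pick 0 [start]
  1: obs=x cand={0,1,2,3} pick 1 [0->1 ok]
  2: obs=y cand={4,5} pick 4 [1->4 ok]
  3: obs=y cand={4,5} pick 5 [4->5 ok]
  4: obs=y cand={4,5} pick 4 [5->4 ok]
  5: obs=y cand={4,5} pick 5 [4->5 ok]
  6: obs=x cand={0,1,2,3} pick 1 [5->1 ok]
  7: obs=y cand={4,5} pick 4 [1->4 ok]
  8: obs=x cand={0,1,2,3} pick 3 [4->3 ok]
  9: obs=x cand={0,1,2,3} pick 1 [3->1 ok]
  10: obs=x cand={0,1,2,3} pick 3 [1->3 ok]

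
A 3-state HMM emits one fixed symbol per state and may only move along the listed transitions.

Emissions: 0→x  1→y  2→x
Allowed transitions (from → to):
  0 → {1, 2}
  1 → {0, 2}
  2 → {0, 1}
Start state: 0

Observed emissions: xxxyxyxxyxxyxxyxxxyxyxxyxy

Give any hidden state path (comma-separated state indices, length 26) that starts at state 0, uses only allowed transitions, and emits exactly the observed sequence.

  [0] x  {0,2}  => 0  start
  [1] x  {0,2}  => 2  0->2 ok
  [2] x  {0,2}  => 0  2->0 ok
  [3] y  {1}  => 1  0->1 ok
  [4] x  {0,2}  => 0  1->0 ok
  [5] y  {1}  => 1  0->1 ok
  [6] x  {0,2}  => 0  1->0 ok
  [7] x  {0,2}  => 2  0->2 ok
  [8] y  {1}  => 1  2->1 ok
  [9] x  {0,2}  => 2  1->2 ok
  [10] x  {0,2}  => 0  2->0 ok
  [11] y  {1}  => 1  0->1 ok
  [12] x  {0,2}  => 0  1->0 ok
  [13] x  {0,2}  => 2  0->2 ok
  [14] y  {1}  => 1  2->1 ok
  [15] x  {0,2}  => 0  1->0 ok
  [16] x  {0,2}  => 2  0->2 ok
  [17] x  {0,2}  => 0  2->0 ok
  [18] y  {1}  => 1  0->1 ok
  [19] x  {0,2}  => 0  1->0 ok
  [20] y  {1}  => 1  0->1 ok
  [21] x  {0,2}  => 0  1->0 ok
  [22] x  {0,2}  => 2  0->2 ok
  [23] y  {1}  => 1  2->1 ok
  [24] x  {0,2}  => 2  1->2 ok
  [25] y  {1}  => 1  2->1 ok

0,2,0,1,0,1,0,2,1,2,0,1,0,2,1,0,2,0,1,0,1,0,2,1,2,1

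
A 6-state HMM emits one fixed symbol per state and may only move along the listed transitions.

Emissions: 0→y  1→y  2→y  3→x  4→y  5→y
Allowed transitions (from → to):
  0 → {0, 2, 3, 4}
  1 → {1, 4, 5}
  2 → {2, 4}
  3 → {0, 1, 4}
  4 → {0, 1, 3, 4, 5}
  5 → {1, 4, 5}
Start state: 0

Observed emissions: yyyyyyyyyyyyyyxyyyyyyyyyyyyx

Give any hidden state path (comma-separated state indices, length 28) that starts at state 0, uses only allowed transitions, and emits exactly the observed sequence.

0,2,4,0,2,2,4,5,5,5,4,1,1,4,3,4,5,5,1,5,5,4,5,4,4,4,4,3

  0: obs=y cand={0,1,2,4,5} pick 0 [start]
  1: obs=y cand={0,1,2,4,5} pick 2 [0->2 ok]
  2: obs=y cand={0,1,2,4,5} pick 4 [2->4 ok]
  3: obs=y cand={0,1,2,4,5} pick 0 [4->0 ok]
  4: obs=y cand={0,1,2,4,5} pick 2 [0->2 ok]
  5: obs=y cand={0,1,2,4,5} pick 2 [2->2 ok]
  6: obs=y cand={0,1,2,4,5} pick 4 [2->4 ok]
  7: obs=y cand={0,1,2,4,5} pick 5 [4->5 ok]
  8: obs=y cand={0,1,2,4,5} pick 5 [5->5 ok]
  9: obs=y cand={0,1,2,4,5} pick 5 [5->5 ok]
  10: obs=y cand={0,1,2,4,5} pick 4 [5->4 ok]
  11: obs=y cand={0,1,2,4,5} pick 1 [4->1 ok]
  12: obs=y cand={0,1,2,4,5} pick 1 [1->1 ok]
  13: obs=y cand={0,1,2,4,5} pick 4 [1->4 ok]
  14: obs=x cand={3} pick 3 [4->3 ok]
  15: obs=y cand={0,1,2,4,5} pick 4 [3->4 ok]
  16: obs=y cand={0,1,2,4,5} pick 5 [4->5 ok]
  17: obs=y cand={0,1,2,4,5} pick 5 [5->5 ok]
  18: obs=y cand={0,1,2,4,5} pick 1 [5->1 ok]
  19: obs=y cand={0,1,2,4,5} pick 5 [1->5 ok]
  20: obs=y cand={0,1,2,4,5} pick 5 [5->5 ok]
  21: obs=y cand={0,1,2,4,5} pick 4 [5->4 ok]
  22: obs=y cand={0,1,2,4,5} pick 5 [4->5 ok]
  23: obs=y cand={0,1,2,4,5} pick 4 [5->4 ok]
  24: obs=y cand={0,1,2,4,5} pick 4 [4->4 ok]
  25: obs=y cand={0,1,2,4,5} pick 4 [4->4 ok]
  26: obs=y cand={0,1,2,4,5} pick 4 [4->4 ok]
  27: obs=x cand={3} pick 3 [4->3 ok]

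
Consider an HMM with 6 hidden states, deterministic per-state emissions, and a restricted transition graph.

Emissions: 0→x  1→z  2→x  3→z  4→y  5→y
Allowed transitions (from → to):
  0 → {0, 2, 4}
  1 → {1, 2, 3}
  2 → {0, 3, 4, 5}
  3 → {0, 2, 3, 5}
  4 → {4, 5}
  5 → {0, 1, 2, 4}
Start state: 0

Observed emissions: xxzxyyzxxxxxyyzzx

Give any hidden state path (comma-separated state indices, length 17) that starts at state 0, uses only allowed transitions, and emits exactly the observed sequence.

0,2,3,2,4,5,1,2,0,0,2,0,4,5,1,3,0

  [0] x  {0,2}  => 0  start
  [1] x  {0,2}  => 2  0->2 ok
  [2] z  {1,3}  => 3  2->3 ok
  [3] x  {0,2}  => 2  3->2 ok
  [4] y  {4,5}  => 4  2->4 ok
  [5] y  {4,5}  => 5  4->5 ok
  [6] z  {1,3}  => 1  5->1 ok
  [7] x  {0,2}  => 2  1->2 ok
  [8] x  {0,2}  => 0  2->0 ok
  [9] x  {0,2}  => 0  0->0 ok
  [10] x  {0,2}  => 2  0->2 ok
  [11] x  {0,2}  => 0  2->0 ok
  [12] y  {4,5}  => 4  0->4 ok
  [13] y  {4,5}  => 5  4->5 ok
  [14] z  {1,3}  => 1  5->1 ok
  [15] z  {1,3}  => 3  1->3 ok
  [16] x  {0,2}  => 0  3->0 ok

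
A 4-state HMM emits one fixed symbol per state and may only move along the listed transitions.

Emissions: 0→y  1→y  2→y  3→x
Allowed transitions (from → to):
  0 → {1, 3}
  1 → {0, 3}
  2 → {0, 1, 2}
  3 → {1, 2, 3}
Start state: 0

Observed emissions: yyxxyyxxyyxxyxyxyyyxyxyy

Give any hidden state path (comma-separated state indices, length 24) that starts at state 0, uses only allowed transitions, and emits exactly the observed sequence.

0,1,3,3,1,0,3,3,2,1,3,3,1,3,1,3,1,0,1,3,1,3,2,0

  pos 0: y in {0,1,2}, choose 0; start
  pos 1: y in {0,1,2}, choose 1; 0->1 ok
  pos 2: x in {3}, choose 3; 1->3 ok
  pos 3: x in {3}, choose 3; 3->3 ok
  pos 4: y in {0,1,2}, choose 1; 3->1 ok
  pos 5: y in {0,1,2}, choose 0; 1->0 ok
  pos 6: x in {3}, choose 3; 0->3 ok
  pos 7: x in {3}, choose 3; 3->3 ok
  pos 8: y in {0,1,2}, choose 2; 3->2 ok
  pos 9: y in {0,1,2}, choose 1; 2->1 ok
  pos 10: x in {3}, choose 3; 1->3 ok
  pos 11: x in {3}, choose 3; 3->3 ok
  pos 12: y in {0,1,2}, choose 1; 3->1 ok
  pos 13: x in {3}, choose 3; 1->3 ok
  pos 14: y in {0,1,2}, choose 1; 3->1 ok
  pos 15: x in {3}, choose 3; 1->3 ok
  pos 16: y in {0,1,2}, choose 1; 3->1 ok
  pos 17: y in {0,1,2}, choose 0; 1->0 ok
  pos 18: y in {0,1,2}, choose 1; 0->1 ok
  pos 19: x in {3}, choose 3; 1->3 ok
  pos 20: y in {0,1,2}, choose 1; 3->1 ok
  pos 21: x in {3}, choose 3; 1->3 ok
  pos 22: y in {0,1,2}, choose 2; 3->2 ok
  pos 23: y in {0,1,2}, choose 0; 2->0 ok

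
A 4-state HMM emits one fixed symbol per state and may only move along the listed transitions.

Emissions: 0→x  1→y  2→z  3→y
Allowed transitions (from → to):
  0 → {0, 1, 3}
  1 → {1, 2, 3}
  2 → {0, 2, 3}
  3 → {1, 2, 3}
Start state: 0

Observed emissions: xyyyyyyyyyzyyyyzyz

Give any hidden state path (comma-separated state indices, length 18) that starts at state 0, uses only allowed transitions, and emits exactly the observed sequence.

  pos 0: x in {0}, choose 0; start
  pos 1: y in {1,3}, choose 1; 0->1 ok
  pos 2: y in {1,3}, choose 3; 1->3 ok
  pos 3: y in {1,3}, choose 1; 3->1 ok
  pos 4: y in {1,3}, choose 3; 1->3 ok
  pos 5: y in {1,3}, choose 1; 3->1 ok
  pos 6: y in {1,3}, choose 1; 1->1 ok
  pos 7: y in {1,3}, choose 3; 1->3 ok
  pos 8: y in {1,3}, choose 3; 3->3 ok
  pos 9: y in {1,3}, choose 3; 3->3 ok
  pos 10: z in {2}, choose 2; 3->2 ok
  pos 11: y in {1,3}, choose 3; 2->3 ok
  pos 12: y in {1,3}, choose 3; 3->3 ok
  pos 13: y in {1,3}, choose 3; 3->3 ok
  pos 14: y in {1,3}, choose 1; 3->1 ok
  pos 15: z in {2}, choose 2; 1->2 ok
  pos 16: y in {1,3}, choose 3; 2->3 ok
  pos 17: z in {2}, choose 2; 3->2 ok

0,1,3,1,3,1,1,3,3,3,2,3,3,3,1,2,3,2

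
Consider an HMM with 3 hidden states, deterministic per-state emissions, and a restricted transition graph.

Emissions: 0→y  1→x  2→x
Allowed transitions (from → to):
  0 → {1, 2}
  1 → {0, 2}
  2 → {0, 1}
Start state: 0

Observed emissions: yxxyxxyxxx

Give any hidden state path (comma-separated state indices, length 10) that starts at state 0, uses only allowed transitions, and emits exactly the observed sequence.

  0: obs=y cand={0} pick 0 [start]
  1: obs=x cand={1,2} pick 2 [0->2 ok]
  2: obs=x cand={1,2} pick 1 [2->1 ok]
  3: obs=y cand={0} pick 0 [1->0 ok]
  4: obs=x cand={1,2} pick 1 [0->1 ok]
  5: obs=x cand={1,2} pick 2 [1->2 ok]
  6: obs=y cand={0} pick 0 [2->0 ok]
  7: obs=x cand={1,2} pick 2 [0->2 ok]
  8: obs=x cand={1,2} pick 1 [2->1 ok]
  9: obs=x cand={1,2} pick 2 [1->2 ok]

0,2,1,0,1,2,0,2,1,2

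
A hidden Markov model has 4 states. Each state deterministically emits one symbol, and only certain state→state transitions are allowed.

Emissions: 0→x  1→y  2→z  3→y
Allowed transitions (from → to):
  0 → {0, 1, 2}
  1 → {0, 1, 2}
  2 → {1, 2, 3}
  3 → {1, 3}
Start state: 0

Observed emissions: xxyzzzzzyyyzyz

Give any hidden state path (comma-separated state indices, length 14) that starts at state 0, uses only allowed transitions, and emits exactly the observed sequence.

0,0,1,2,2,2,2,2,3,3,1,2,1,2

  [0] x  {0}  => 0  start
  [1] x  {0}  => 0  0->0 ok
  [2] y  {1,3}  => 1  0->1 ok
  [3] z  {2}  => 2  1->2 ok
  [4] z  {2}  => 2  2->2 ok
  [5] z  {2}  => 2  2->2 ok
  [6] z  {2}  => 2  2->2 ok
  [7] z  {2}  => 2  2->2 ok
  [8] y  {1,3}  => 3  2->3 ok
  [9] y  {1,3}  => 3  3->3 ok
  [10] y  {1,3}  => 1  3->1 ok
  [11] z  {2}  => 2  1->2 ok
  [12] y  {1,3}  => 1  2->1 ok
  [13] z  {2}  => 2  1->2 ok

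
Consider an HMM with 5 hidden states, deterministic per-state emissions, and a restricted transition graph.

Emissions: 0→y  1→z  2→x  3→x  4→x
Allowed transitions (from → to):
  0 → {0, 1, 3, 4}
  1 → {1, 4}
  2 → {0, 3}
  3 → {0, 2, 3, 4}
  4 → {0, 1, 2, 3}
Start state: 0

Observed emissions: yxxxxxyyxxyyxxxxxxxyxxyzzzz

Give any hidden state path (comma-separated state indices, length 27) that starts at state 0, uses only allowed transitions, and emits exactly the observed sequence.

0,3,3,3,2,3,0,0,3,3,0,0,3,3,3,3,4,2,3,0,3,3,0,1,1,1,1

  0: obs=y cand={0} pick 0 [start]
  1: obs=x cand={2,3,4} pick 3 [0->3 ok]
  2: obs=x cand={2,3,4} pick 3 [3->3 ok]
  3: obs=x cand={2,3,4} pick 3 [3->3 ok]
  4: obs=x cand={2,3,4} pick 2 [3->2 ok]
  5: obs=x cand={2,3,4} pick 3 [2->3 ok]
  6: obs=y cand={0} pick 0 [3->0 ok]
  7: obs=y cand={0} pick 0 [0->0 ok]
  8: obs=x cand={2,3,4} pick 3 [0->3 ok]
  9: obs=x cand={2,3,4} pick 3 [3->3 ok]
  10: obs=y cand={0} pick 0 [3->0 ok]
  11: obs=y cand={0} pick 0 [0->0 ok]
  12: obs=x cand={2,3,4} pick 3 [0->3 ok]
  13: obs=x cand={2,3,4} pick 3 [3->3 ok]
  14: obs=x cand={2,3,4} pick 3 [3->3 ok]
  15: obs=x cand={2,3,4} pick 3 [3->3 ok]
  16: obs=x cand={2,3,4} pick 4 [3->4 ok]
  17: obs=x cand={2,3,4} pick 2 [4->2 ok]
  18: obs=x cand={2,3,4} pick 3 [2->3 ok]
  19: obs=y cand={0} pick 0 [3->0 ok]
  20: obs=x cand={2,3,4} pick 3 [0->3 ok]
  21: obs=x cand={2,3,4} pick 3 [3->3 ok]
  22: obs=y cand={0} pick 0 [3->0 ok]
  23: obs=z cand={1} pick 1 [0->1 ok]
  24: obs=z cand={1} pick 1 [1->1 ok]
  25: obs=z cand={1} pick 1 [1->1 ok]
  26: obs=z cand={1} pick 1 [1->1 ok]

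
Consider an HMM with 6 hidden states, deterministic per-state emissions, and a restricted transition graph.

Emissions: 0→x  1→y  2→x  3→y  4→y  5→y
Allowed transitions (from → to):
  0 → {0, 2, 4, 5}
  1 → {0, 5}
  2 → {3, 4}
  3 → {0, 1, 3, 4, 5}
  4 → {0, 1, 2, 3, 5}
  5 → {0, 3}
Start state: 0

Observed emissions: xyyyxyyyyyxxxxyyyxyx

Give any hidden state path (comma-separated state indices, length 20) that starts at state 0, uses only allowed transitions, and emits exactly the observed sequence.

0,4,1,5,0,5,3,4,5,3,0,0,0,2,3,1,5,0,4,0

  [0] x  {0,2}  => 0  start
  [1] y  {1,3,4,5}  => 4  0->4 ok
  [2] y  {1,3,4,5}  => 1  4->1 ok
  [3] y  {1,3,4,5}  => 5  1->5 ok
  [4] x  {0,2}  => 0  5->0 ok
  [5] y  {1,3,4,5}  => 5  0->5 ok
  [6] y  {1,3,4,5}  => 3  5->3 ok
  [7] y  {1,3,4,5}  => 4  3->4 ok
  [8] y  {1,3,4,5}  => 5  4->5 ok
  [9] y  {1,3,4,5}  => 3  5->3 ok
  [10] x  {0,2}  => 0  3->0 ok
  [11] x  {0,2}  => 0  0->0 ok
  [12] x  {0,2}  => 0  0->0 ok
  [13] x  {0,2}  => 2  0->2 ok
  [14] y  {1,3,4,5}  => 3  2->3 ok
  [15] y  {1,3,4,5}  => 1  3->1 ok
  [16] y  {1,3,4,5}  => 5  1->5 ok
  [17] x  {0,2}  => 0  5->0 ok
  [18] y  {1,3,4,5}  => 4  0->4 ok
  [19] x  {0,2}  => 0  4->0 ok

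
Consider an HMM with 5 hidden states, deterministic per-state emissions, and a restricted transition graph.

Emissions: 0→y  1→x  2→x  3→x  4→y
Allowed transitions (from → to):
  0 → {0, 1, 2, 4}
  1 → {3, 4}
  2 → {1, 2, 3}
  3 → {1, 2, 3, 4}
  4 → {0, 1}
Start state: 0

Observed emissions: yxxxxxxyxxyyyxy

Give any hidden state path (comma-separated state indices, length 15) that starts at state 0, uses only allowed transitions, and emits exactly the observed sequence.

0,2,3,3,1,3,3,4,1,3,4,0,0,1,4

  0: obs=y cand={0,4} pick 0 [start]
  1: obs=x cand={1,2,3} pick 2 [0->2 ok]
  2: obs=x cand={1,2,3} pick 3 [2->3 ok]
  3: obs=x cand={1,2,3} pick 3 [3->3 ok]
  4: obs=x cand={1,2,3} pick 1 [3->1 ok]
  5: obs=x cand={1,2,3} pick 3 [1->3 ok]
  6: obs=x cand={1,2,3} pick 3 [3->3 ok]
  7: obs=y cand={0,4} pick 4 [3->4 ok]
  8: obs=x cand={1,2,3} pick 1 [4->1 ok]
  9: obs=x cand={1,2,3} pick 3 [1->3 ok]
  10: obs=y cand={0,4} pick 4 [3->4 ok]
  11: obs=y cand={0,4} pick 0 [4->0 ok]
  12: obs=y cand={0,4} pick 0 [0->0 ok]
  13: obs=x cand={1,2,3} pick 1 [0->1 ok]
  14: obs=y cand={0,4} pick 4 [1->4 ok]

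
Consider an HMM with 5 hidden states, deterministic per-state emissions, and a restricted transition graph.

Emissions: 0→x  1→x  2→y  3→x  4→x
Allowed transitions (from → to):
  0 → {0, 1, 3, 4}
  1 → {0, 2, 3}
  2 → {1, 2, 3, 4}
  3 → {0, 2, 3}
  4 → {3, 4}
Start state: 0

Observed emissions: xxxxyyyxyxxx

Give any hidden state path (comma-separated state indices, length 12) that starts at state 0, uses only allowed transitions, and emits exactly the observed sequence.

0,0,4,3,2,2,2,1,2,4,4,4

  pos 0: x in {0,1,3,4}, choose 0; start
  pos 1: x in {0,1,3,4}, choose 0; 0->0 ok
  pos 2: x in {0,1,3,4}, choose 4; 0->4 ok
  pos 3: x in {0,1,3,4}, choose 3; 4->3 ok
  pos 4: y in {2}, choose 2; 3->2 ok
  pos 5: y in {2}, choose 2; 2->2 ok
  pos 6: y in {2}, choose 2; 2->2 ok
  pos 7: x in {0,1,3,4}, choose 1; 2->1 ok
  pos 8: y in {2}, choose 2; 1->2 ok
  pos 9: x in {0,1,3,4}, choose 4; 2->4 ok
  pos 10: x in {0,1,3,4}, choose 4; 4->4 ok
  pos 11: x in {0,1,3,4}, choose 4; 4->4 ok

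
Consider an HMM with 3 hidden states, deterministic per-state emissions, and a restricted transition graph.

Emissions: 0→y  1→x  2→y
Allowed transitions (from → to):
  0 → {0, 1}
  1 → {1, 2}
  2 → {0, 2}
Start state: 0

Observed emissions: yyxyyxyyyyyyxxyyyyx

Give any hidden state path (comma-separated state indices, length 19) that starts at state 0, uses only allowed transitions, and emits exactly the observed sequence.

  [0] y  {0,2}  => 0  start
  [1] y  {0,2}  => 0  0->0 ok
  [2] x  {1}  => 1  0->1 ok
  [3] y  {0,2}  => 2  1->2 ok
  [4] y  {0,2}  => 0  2->0 ok
  [5] x  {1}  => 1  0->1 ok
  [6] y  {0,2}  => 2  1->2 ok
  [7] y  {0,2}  => 2  2->2 ok
  [8] y  {0,2}  => 2  2->2 ok
  [9] y  {0,2}  => 2  2->2 ok
  [10] y  {0,2}  => 2  2->2 ok
  [11] y  {0,2}  => 0  2->0 ok
  [12] x  {1}  => 1  0->1 ok
  [13] x  {1}  => 1  1->1 ok
  [14] y  {0,2}  => 2  1->2 ok
  [15] y  {0,2}  => 2  2->2 ok
  [16] y  {0,2}  => 2  2->2 ok
  [17] y  {0,2}  => 0  2->0 ok
  [18] x  {1}  => 1  0->1 ok

0,0,1,2,0,1,2,2,2,2,2,0,1,1,2,2,2,0,1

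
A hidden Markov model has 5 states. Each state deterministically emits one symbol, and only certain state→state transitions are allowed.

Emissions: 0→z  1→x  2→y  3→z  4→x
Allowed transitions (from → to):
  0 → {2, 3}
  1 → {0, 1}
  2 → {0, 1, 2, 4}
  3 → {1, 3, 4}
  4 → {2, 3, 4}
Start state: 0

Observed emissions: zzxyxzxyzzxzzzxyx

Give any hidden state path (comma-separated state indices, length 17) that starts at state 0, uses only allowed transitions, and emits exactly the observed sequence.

0,3,4,2,4,3,4,2,0,3,1,0,3,3,4,2,4

  0: obs=z cand={0,3} pick 0 [start]
  1: obs=z cand={0,3} pick 3 [0->3 ok]
  2: obs=x cand={1,4} pick 4 [3->4 ok]
  3: obs=y cand={2} pick 2 [4->2 ok]
  4: obs=x cand={1,4} pick 4 [2->4 ok]
  5: obs=z cand={0,3} pick 3 [4->3 ok]
  6: obs=x cand={1,4} pick 4 [3->4 ok]
  7: obs=y cand={2} pick 2 [4->2 ok]
  8: obs=z cand={0,3} pick 0 [2->0 ok]
  9: obs=z cand={0,3} pick 3 [0->3 ok]
  10: obs=x cand={1,4} pick 1 [3->1 ok]
  11: obs=z cand={0,3} pick 0 [1->0 ok]
  12: obs=z cand={0,3} pick 3 [0->3 ok]
  13: obs=z cand={0,3} pick 3 [3->3 ok]
  14: obs=x cand={1,4} pick 4 [3->4 ok]
  15: obs=y cand={2} pick 2 [4->2 ok]
  16: obs=x cand={1,4} pick 4 [2->4 ok]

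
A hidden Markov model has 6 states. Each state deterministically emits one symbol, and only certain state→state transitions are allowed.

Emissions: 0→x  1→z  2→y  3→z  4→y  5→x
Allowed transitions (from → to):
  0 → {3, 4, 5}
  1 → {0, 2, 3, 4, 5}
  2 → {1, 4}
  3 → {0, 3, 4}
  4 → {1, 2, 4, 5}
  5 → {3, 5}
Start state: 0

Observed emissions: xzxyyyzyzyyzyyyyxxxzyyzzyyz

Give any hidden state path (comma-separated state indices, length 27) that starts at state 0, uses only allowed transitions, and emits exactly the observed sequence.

0,3,0,4,4,2,1,4,1,4,2,1,4,4,4,4,5,5,5,3,4,2,1,3,4,2,1

  pos 0: x in {0,5}, choose 0; start
  pos 1: z in {1,3}, choose 3; 0->3 ok
  pos 2: x in {0,5}, choose 0; 3->0 ok
  pos 3: y in {2,4}, choose 4; 0->4 ok
  pos 4: y in {2,4}, choose 4; 4->4 ok
  pos 5: y in {2,4}, choose 2; 4->2 ok
  pos 6: z in {1,3}, choose 1; 2->1 ok
  pos 7: y in {2,4}, choose 4; 1->4 ok
  pos 8: z in {1,3}, choose 1; 4->1 ok
  pos 9: y in {2,4}, choose 4; 1->4 ok
  pos 10: y in {2,4}, choose 2; 4->2 ok
  pos 11: z in {1,3}, choose 1; 2->1 ok
  pos 12: y in {2,4}, choose 4; 1->4 ok
  pos 13: y in {2,4}, choose 4; 4->4 ok
  pos 14: y in {2,4}, choose 4; 4->4 ok
  pos 15: y in {2,4}, choose 4; 4->4 ok
  pos 16: x in {0,5}, choose 5; 4->5 ok
  pos 17: x in {0,5}, choose 5; 5->5 ok
  pos 18: x in {0,5}, choose 5; 5->5 ok
  pos 19: z in {1,3}, choose 3; 5->3 ok
  pos 20: y in {2,4}, choose 4; 3->4 ok
  pos 21: y in {2,4}, choose 2; 4->2 ok
  pos 22: z in {1,3}, choose 1; 2->1 ok
  pos 23: z in {1,3}, choose 3; 1->3 ok
  pos 24: y in {2,4}, choose 4; 3->4 ok
  pos 25: y in {2,4}, choose 2; 4->2 ok
  pos 26: z in {1,3}, choose 1; 2->1 ok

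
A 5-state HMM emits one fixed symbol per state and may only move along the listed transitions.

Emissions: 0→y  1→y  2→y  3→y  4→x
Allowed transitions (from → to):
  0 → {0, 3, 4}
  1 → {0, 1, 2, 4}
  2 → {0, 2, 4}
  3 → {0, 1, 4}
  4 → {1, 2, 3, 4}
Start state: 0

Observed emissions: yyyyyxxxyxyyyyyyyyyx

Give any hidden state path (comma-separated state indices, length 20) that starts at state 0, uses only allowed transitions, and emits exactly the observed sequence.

0,3,1,0,0,4,4,4,3,4,2,2,0,3,0,0,0,3,0,4

  [0] y  {0,1,2,3}  => 0  start
  [1] y  {0,1,2,3}  => 3  0->3 ok
  [2] y  {0,1,2,3}  => 1  3->1 ok
  [3] y  {0,1,2,3}  => 0  1->0 ok
  [4] y  {0,1,2,3}  => 0  0->0 ok
  [5] x  {4}  => 4  0->4 ok
  [6] x  {4}  => 4  4->4 ok
  [7] x  {4}  => 4  4->4 ok
  [8] y  {0,1,2,3}  => 3  4->3 ok
  [9] x  {4}  => 4  3->4 ok
  [10] y  {0,1,2,3}  => 2  4->2 ok
  [11] y  {0,1,2,3}  => 2  2->2 ok
  [12] y  {0,1,2,3}  => 0  2->0 ok
  [13] y  {0,1,2,3}  => 3  0->3 ok
  [14] y  {0,1,2,3}  => 0  3->0 ok
  [15] y  {0,1,2,3}  => 0  0->0 ok
  [16] y  {0,1,2,3}  => 0  0->0 ok
  [17] y  {0,1,2,3}  => 3  0->3 ok
  [18] y  {0,1,2,3}  => 0  3->0 ok
  [19] x  {4}  => 4  0->4 ok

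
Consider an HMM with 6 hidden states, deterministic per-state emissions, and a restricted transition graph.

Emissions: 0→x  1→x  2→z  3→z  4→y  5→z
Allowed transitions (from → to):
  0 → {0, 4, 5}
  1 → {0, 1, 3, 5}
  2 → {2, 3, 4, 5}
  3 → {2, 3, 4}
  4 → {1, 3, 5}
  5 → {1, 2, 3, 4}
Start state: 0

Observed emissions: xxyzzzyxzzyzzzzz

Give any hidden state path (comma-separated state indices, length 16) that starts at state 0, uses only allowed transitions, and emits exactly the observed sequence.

0,0,4,5,2,3,4,1,5,2,4,3,3,3,3,2

  [0] x  {0,1}  => 0  start
  [1] x  {0,1}  => 0  0->0 ok
  [2] y  {4}  => 4  0->4 ok
  [3] z  {2,3,5}  => 5  4->5 ok
  [4] z  {2,3,5}  => 2  5->2 ok
  [5] z  {2,3,5}  => 3  2->3 ok
  [6] y  {4}  => 4  3->4 ok
  [7] x  {0,1}  => 1  4->1 ok
  [8] z  {2,3,5}  => 5  1->5 ok
  [9] z  {2,3,5}  => 2  5->2 ok
  [10] y  {4}  => 4  2->4 ok
  [11] z  {2,3,5}  => 3  4->3 ok
  [12] z  {2,3,5}  => 3  3->3 ok
  [13] z  {2,3,5}  => 3  3->3 ok
  [14] z  {2,3,5}  => 3  3->3 ok
  [15] z  {2,3,5}  => 2  3->2 ok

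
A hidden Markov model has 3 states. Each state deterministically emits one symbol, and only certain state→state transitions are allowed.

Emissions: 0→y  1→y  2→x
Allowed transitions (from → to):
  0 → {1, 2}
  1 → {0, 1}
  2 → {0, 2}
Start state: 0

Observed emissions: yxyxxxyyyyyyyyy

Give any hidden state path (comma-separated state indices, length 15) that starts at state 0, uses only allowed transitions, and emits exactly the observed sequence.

0,2,0,2,2,2,0,1,1,0,1,1,0,1,1

  pos 0: y in {0,1}, choose 0; start
  pos 1: x in {2}, choose 2; 0->2 ok
  pos 2: y in {0,1}, choose 0; 2->0 ok
  pos 3: x in {2}, choose 2; 0->2 ok
  pos 4: x in {2}, choose 2; 2->2 ok
  pos 5: x in {2}, choose 2; 2->2 ok
  pos 6: y in {0,1}, choose 0; 2->0 ok
  pos 7: y in {0,1}, choose 1; 0->1 ok
  pos 8: y in {0,1}, choose 1; 1->1 ok
  pos 9: y in {0,1}, choose 0; 1->0 ok
  pos 10: y in {0,1}, choose 1; 0->1 ok
  pos 11: y in {0,1}, choose 1; 1->1 ok
  pos 12: y in {0,1}, choose 0; 1->0 ok
  pos 13: y in {0,1}, choose 1; 0->1 ok
  pos 14: y in {0,1}, choose 1; 1->1 ok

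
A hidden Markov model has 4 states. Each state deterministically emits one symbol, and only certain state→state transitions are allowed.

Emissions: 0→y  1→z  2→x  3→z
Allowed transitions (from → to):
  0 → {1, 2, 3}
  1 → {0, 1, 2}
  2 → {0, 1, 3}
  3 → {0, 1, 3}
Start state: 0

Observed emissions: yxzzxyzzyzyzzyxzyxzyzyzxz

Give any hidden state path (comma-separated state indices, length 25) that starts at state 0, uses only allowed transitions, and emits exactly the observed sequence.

0,2,3,1,2,0,3,1,0,3,0,3,1,0,2,3,0,2,1,0,1,0,1,2,3

  t0 'y' -> {0}, take 0 (start)
  t1 'x' -> {2}, take 2 (0->2 ok)
  t2 'z' -> {1,3}, take 3 (2->3 ok)
  t3 'z' -> {1,3}, take 1 (3->1 ok)
  t4 'x' -> {2}, take 2 (1->2 ok)
  t5 'y' -> {0}, take 0 (2->0 ok)
  t6 'z' -> {1,3}, take 3 (0->3 ok)
  t7 'z' -> {1,3}, take 1 (3->1 ok)
  t8 'y' -> {0}, take 0 (1->0 ok)
  t9 'z' -> {1,3}, take 3 (0->3 ok)
  t10 'y' -> {0}, take 0 (3->0 ok)
  t11 'z' -> {1,3}, take 3 (0->3 ok)
  t12 'z' -> {1,3}, take 1 (3->1 ok)
  t13 'y' -> {0}, take 0 (1->0 ok)
  t14 'x' -> {2}, take 2 (0->2 ok)
  t15 'z' -> {1,3}, take 3 (2->3 ok)
  t16 'y' -> {0}, take 0 (3->0 ok)
  t17 'x' -> {2}, take 2 (0->2 ok)
  t18 'z' -> {1,3}, take 1 (2->1 ok)
  t19 'y' -> {0}, take 0 (1->0 ok)
  t20 'z' -> {1,3}, take 1 (0->1 ok)
  t21 'y' -> {0}, take 0 (1->0 ok)
  t22 'z' -> {1,3}, take 1 (0->1 ok)
  t23 'x' -> {2}, take 2 (1->2 ok)
  t24 'z' -> {1,3}, take 3 (2->3 ok)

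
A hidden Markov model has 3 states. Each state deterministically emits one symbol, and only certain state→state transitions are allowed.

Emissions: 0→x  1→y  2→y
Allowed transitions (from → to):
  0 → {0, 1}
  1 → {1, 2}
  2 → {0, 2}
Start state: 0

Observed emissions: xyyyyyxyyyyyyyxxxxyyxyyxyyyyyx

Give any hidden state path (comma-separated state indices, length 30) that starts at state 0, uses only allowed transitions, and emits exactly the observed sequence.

0,1,1,2,2,2,0,1,1,1,1,2,2,2,0,0,0,0,1,2,0,1,2,0,1,1,1,2,2,0

  [0] x  {0}  => 0  start
  [1] y  {1,2}  => 1  0->1 ok
  [2] y  {1,2}  => 1  1->1 ok
  [3] y  {1,2}  => 2  1->2 ok
  [4] y  {1,2}  => 2  2->2 ok
  [5] y  {1,2}  => 2  2->2 ok
  [6] x  {0}  => 0  2->0 ok
  [7] y  {1,2}  => 1  0->1 ok
  [8] y  {1,2}  => 1  1->1 ok
  [9] y  {1,2}  => 1  1->1 ok
  [10] y  {1,2}  => 1  1->1 ok
  [11] y  {1,2}  => 2  1->2 ok
  [12] y  {1,2}  => 2  2->2 ok
  [13] y  {1,2}  => 2  2->2 ok
  [14] x  {0}  => 0  2->0 ok
  [15] x  {0}  => 0  0->0 ok
  [16] x  {0}  => 0  0->0 ok
  [17] x  {0}  => 0  0->0 ok
  [18] y  {1,2}  => 1  0->1 ok
  [19] y  {1,2}  => 2  1->2 ok
  [20] x  {0}  => 0  2->0 ok
  [21] y  {1,2}  => 1  0->1 ok
  [22] y  {1,2}  => 2  1->2 ok
  [23] x  {0}  => 0  2->0 ok
  [24] y  {1,2}  => 1  0->1 ok
  [25] y  {1,2}  => 1  1->1 ok
  [26] y  {1,2}  => 1  1->1 ok
  [27] y  {1,2}  => 2  1->2 ok
  [28] y  {1,2}  => 2  2->2 ok
  [29] x  {0}  => 0  2->0 ok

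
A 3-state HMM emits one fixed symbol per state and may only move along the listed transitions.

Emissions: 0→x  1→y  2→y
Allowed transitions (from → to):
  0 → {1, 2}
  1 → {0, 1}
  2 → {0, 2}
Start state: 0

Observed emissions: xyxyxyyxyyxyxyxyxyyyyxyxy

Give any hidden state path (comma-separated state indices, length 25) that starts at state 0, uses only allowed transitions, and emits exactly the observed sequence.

  [0] x  {0}  => 0  start
  [1] y  {1,2}  => 1  0->1 ok
  [2] x  {0}  => 0  1->0 ok
  [3] y  {1,2}  => 2  0->2 ok
  [4] x  {0}  => 0  2->0 ok
  [5] y  {1,2}  => 2  0->2 ok
  [6] y  {1,2}  => 2  2->2 ok
  [7] x  {0}  => 0  2->0 ok
  [8] y  {1,2}  => 1  0->1 ok
  [9] y  {1,2}  => 1  1->1 ok
  [10] x  {0}  => 0  1->0 ok
  [11] y  {1,2}  => 2  0->2 ok
  [12] x  {0}  => 0  2->0 ok
  [13] y  {1,2}  => 1  0->1 ok
  [14] x  {0}  => 0  1->0 ok
  [15] y  {1,2}  => 2  0->2 ok
  [16] x  {0}  => 0  2->0 ok
  [17] y  {1,2}  => 2  0->2 ok
  [18] y  {1,2}  => 2  2->2 ok
  [19] y  {1,2}  => 2  2->2 ok
  [20] y  {1,2}  => 2  2->2 ok
  [21] x  {0}  => 0  2->0 ok
  [22] y  {1,2}  => 2  0->2 ok
  [23] x  {0}  => 0  2->0 ok
  [24] y  {1,2}  => 1  0->1 ok

0,1,0,2,0,2,2,0,1,1,0,2,0,1,0,2,0,2,2,2,2,0,2,0,1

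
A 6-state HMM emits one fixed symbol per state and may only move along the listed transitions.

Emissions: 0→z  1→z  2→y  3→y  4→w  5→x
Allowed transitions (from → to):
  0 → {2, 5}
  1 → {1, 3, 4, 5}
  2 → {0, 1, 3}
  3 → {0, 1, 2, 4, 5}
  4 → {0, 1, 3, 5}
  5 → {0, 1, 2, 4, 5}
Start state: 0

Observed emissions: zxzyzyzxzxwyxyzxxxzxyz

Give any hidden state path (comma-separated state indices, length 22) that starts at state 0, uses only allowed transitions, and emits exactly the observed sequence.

  0: obs=z cand={0,1} pick 0 [start]
  1: obs=x cand={5} pick 5 [0->5 ok]
  2: obs=z cand={0,1} pick 0 [5->0 ok]
  3: obs=y cand={2,3} pick 2 [0->2 ok]
  4: obs=z cand={0,1} pick 0 [2->0 ok]
  5: obs=y cand={2,3} pick 2 [0->2 ok]
  6: obs=z cand={0,1} pick 0 [2->0 ok]
  7: obs=x cand={5} pick 5 [0->5 ok]
  8: obs=z cand={0,1} pick 0 [5->0 ok]
  9: obs=x cand={5} pick 5 [0->5 ok]
  10: obs=w cand={4} pick 4 [5->4 ok]
  11: obs=y cand={2,3} pick 3 [4->3 ok]
  12: obs=x cand={5} pick 5 [3->5 ok]
  13: obs=y cand={2,3} pick 2 [5->2 ok]
  14: obs=z cand={0,1} pick 1 [2->1 ok]
  15: obs=x cand={5} pick 5 [1->5 ok]
  16: obs=x cand={5} pick 5 [5->5 ok]
  17: obs=x cand={5} pick 5 [5->5 ok]
  18: obs=z cand={0,1} pick 0 [5->0 ok]
  19: obs=x cand={5} pick 5 [0->5 ok]
  20: obs=y cand={2,3} pick 2 [5->2 ok]
  21: obs=z cand={0,1} pick 0 [2->0 ok]

0,5,0,2,0,2,0,5,0,5,4,3,5,2,1,5,5,5,0,5,2,0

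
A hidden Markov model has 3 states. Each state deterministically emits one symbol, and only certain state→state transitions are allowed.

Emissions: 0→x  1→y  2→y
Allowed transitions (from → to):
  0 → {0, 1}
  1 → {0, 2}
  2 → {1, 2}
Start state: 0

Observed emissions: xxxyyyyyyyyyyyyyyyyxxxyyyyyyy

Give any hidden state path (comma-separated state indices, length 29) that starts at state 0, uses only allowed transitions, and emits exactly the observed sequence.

  t0 'x' -> {0}, take 0 (start)
  t1 'x' -> {0}, take 0 (0->0 ok)
  t2 'x' -> {0}, take 0 (0->0 ok)
  t3 'y' -> {1,2}, take 1 (0->1 ok)
  t4 'y' -> {1,2}, take 2 (1->2 ok)
  t5 'y' -> {1,2}, take 2 (2->2 ok)
  t6 'y' -> {1,2}, take 1 (2->1 ok)
  t7 'y' -> {1,2}, take 2 (1->2 ok)
  t8 'y' -> {1,2}, take 2 (2->2 ok)
  t9 'y' -> {1,2}, take 1 (2->1 ok)
  t10 'y' -> {1,2}, take 2 (1->2 ok)
  t11 'y' -> {1,2}, take 2 (2->2 ok)
  t12 'y' -> {1,2}, take 2 (2->2 ok)
  t13 'y' -> {1,2}, take 2 (2->2 ok)
  t14 'y' -> {1,2}, take 1 (2->1 ok)
  t15 'y' -> {1,2}, take 2 (1->2 ok)
  t16 'y' -> {1,2}, take 1 (2->1 ok)
  t17 'y' -> {1,2}, take 2 (1->2 ok)
  t18 'y' -> {1,2}, take 1 (2->1 ok)
  t19 'x' -> {0}, take 0 (1->0 ok)
  t20 'x' -> {0}, take 0 (0->0 ok)
  t21 'x' -> {0}, take 0 (0->0 ok)
  t22 'y' -> {1,2}, take 1 (0->1 ok)
  t23 'y' -> {1,2}, take 2 (1->2 ok)
  t24 'y' -> {1,2}, take 1 (2->1 ok)
  t25 'y' -> {1,2}, take 2 (1->2 ok)
  t26 'y' -> {1,2}, take 1 (2->1 ok)
  t27 'y' -> {1,2}, take 2 (1->2 ok)
  t28 'y' -> {1,2}, take 1 (2->1 ok)

0,0,0,1,2,2,1,2,2,1,2,2,2,2,1,2,1,2,1,0,0,0,1,2,1,2,1,2,1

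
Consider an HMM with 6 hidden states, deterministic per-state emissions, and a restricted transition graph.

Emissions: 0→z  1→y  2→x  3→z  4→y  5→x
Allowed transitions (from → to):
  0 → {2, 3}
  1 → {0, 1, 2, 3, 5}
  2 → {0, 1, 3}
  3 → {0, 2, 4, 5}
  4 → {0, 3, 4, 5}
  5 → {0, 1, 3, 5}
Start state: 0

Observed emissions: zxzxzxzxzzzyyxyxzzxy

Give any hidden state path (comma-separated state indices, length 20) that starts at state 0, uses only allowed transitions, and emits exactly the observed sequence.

0,2,3,5,0,2,0,2,3,0,3,4,4,5,1,5,3,0,2,1

  t0 'z' -> {0,3}, take 0 (start)
  t1 'x' -> {2,5}, take 2 (0->2 ok)
  t2 'z' -> {0,3}, take 3 (2->3 ok)
  t3 'x' -> {2,5}, take 5 (3->5 ok)
  t4 'z' -> {0,3}, take 0 (5->0 ok)
  t5 'x' -> {2,5}, take 2 (0->2 ok)
  t6 'z' -> {0,3}, take 0 (2->0 ok)
  t7 'x' -> {2,5}, take 2 (0->2 ok)
  t8 'z' -> {0,3}, take 3 (2->3 ok)
  t9 'z' -> {0,3}, take 0 (3->0 ok)
  t10 'z' -> {0,3}, take 3 (0->3 ok)
  t11 'y' -> {1,4}, take 4 (3->4 ok)
  t12 'y' -> {1,4}, take 4 (4->4 ok)
  t13 'x' -> {2,5}, take 5 (4->5 ok)
  t14 'y' -> {1,4}, take 1 (5->1 ok)
  t15 'x' -> {2,5}, take 5 (1->5 ok)
  t16 'z' -> {0,3}, take 3 (5->3 ok)
  t17 'z' -> {0,3}, take 0 (3->0 ok)
  t18 'x' -> {2,5}, take 2 (0->2 ok)
  t19 'y' -> {1,4}, take 1 (2->1 ok)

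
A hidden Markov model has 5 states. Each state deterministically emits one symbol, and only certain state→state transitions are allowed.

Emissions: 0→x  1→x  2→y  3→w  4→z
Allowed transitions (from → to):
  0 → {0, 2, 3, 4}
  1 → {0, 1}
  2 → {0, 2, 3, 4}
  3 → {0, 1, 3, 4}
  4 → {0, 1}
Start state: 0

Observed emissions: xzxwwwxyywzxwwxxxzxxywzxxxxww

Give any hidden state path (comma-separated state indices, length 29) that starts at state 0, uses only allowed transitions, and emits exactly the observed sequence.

  [0] x  {0,1}  => 0  start
  [1] z  {4}  => 4  0->4 ok
  [2] x  {0,1}  => 0  4->0 ok
  [3] w  {3}  => 3  0->3 ok
  [4] w  {3}  => 3  3->3 ok
  [5] w  {3}  => 3  3->3 ok
  [6] x  {0,1}  => 0  3->0 ok
  [7] y  {2}  => 2  0->2 ok
  [8] y  {2}  => 2  2->2 ok
  [9] w  {3}  => 3  2->3 ok
  [10] z  {4}  => 4  3->4 ok
  [11] x  {0,1}  => 0  4->0 ok
  [12] w  {3}  => 3  0->3 ok
  [13] w  {3}  => 3  3->3 ok
  [14] x  {0,1}  => 1  3->1 ok
  [15] x  {0,1}  => 0  1->0 ok
  [16] x  {0,1}  => 0  0->0 ok
  [17] z  {4}  => 4  0->4 ok
  [18] x  {0,1}  => 1  4->1 ok
  [19] x  {0,1}  => 0  1->0 ok
  [20] y  {2}  => 2  0->2 ok
  [21] w  {3}  => 3  2->3 ok
  [22] z  {4}  => 4  3->4 ok
  [23] x  {0,1}  => 1  4->1 ok
  [24] x  {0,1}  => 1  1->1 ok
  [25] x  {0,1}  => 1  1->1 ok
  [26] x  {0,1}  => 0  1->0 ok
  [27] w  {3}  => 3  0->3 ok
  [28] w  {3}  => 3  3->3 ok

0,4,0,3,3,3,0,2,2,3,4,0,3,3,1,0,0,4,1,0,2,3,4,1,1,1,0,3,3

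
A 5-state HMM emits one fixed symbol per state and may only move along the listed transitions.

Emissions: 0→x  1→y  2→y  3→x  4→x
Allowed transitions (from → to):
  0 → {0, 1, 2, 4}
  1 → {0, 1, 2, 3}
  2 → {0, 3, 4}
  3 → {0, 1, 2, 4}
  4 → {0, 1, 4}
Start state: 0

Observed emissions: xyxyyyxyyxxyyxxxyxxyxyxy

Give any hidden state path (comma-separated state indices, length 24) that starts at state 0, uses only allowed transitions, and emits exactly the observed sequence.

  pos 0: x in {0,3,4}, choose 0; start
  pos 1: y in {1,2}, choose 2; 0->2 ok
  pos 2: x in {0,3,4}, choose 4; 2->4 ok
  pos 3: y in {1,2}, choose 1; 4->1 ok
  pos 4: y in {1,2}, choose 1; 1->1 ok
  pos 5: y in {1,2}, choose 2; 1->2 ok
  pos 6: x in {0,3,4}, choose 4; 2->4 ok
  pos 7: y in {1,2}, choose 1; 4->1 ok
  pos 8: y in {1,2}, choose 1; 1->1 ok
  pos 9: x in {0,3,4}, choose 3; 1->3 ok
  pos 10: x in {0,3,4}, choose 4; 3->4 ok
  pos 11: y in {1,2}, choose 1; 4->1 ok
  pos 12: y in {1,2}, choose 1; 1->1 ok
  pos 13: x in {0,3,4}, choose 0; 1->0 ok
  pos 14: x in {0,3,4}, choose 0; 0->0 ok
  pos 15: x in {0,3,4}, choose 0; 0->0 ok
  pos 16: y in {1,2}, choose 1; 0->1 ok
  pos 17: x in {0,3,4}, choose 3; 1->3 ok
  pos 18: x in {0,3,4}, choose 0; 3->0 ok
  pos 19: y in {1,2}, choose 1; 0->1 ok
  pos 20: x in {0,3,4}, choose 3; 1->3 ok
  pos 21: y in {1,2}, choose 2; 3->2 ok
  pos 22: x in {0,3,4}, choose 0; 2->0 ok
  pos 23: y in {1,2}, choose 1; 0->1 ok

0,2,4,1,1,2,4,1,1,3,4,1,1,0,0,0,1,3,0,1,3,2,0,1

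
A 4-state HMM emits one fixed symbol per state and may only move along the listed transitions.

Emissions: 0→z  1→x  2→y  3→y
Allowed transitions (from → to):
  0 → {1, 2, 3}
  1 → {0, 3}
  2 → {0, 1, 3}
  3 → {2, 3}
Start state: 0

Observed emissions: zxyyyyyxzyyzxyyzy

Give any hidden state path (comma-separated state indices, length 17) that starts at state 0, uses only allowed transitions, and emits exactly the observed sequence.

0,1,3,3,3,3,2,1,0,3,2,0,1,3,2,0,3

  t0 'z' -> {0}, take 0 (start)
  t1 'x' -> {1}, take 1 (0->1 ok)
  t2 'y' -> {2,3}, take 3 (1->3 ok)
  t3 'y' -> {2,3}, take 3 (3->3 ok)
  t4 'y' -> {2,3}, take 3 (3->3 ok)
  t5 'y' -> {2,3}, take 3 (3->3 ok)
  t6 'y' -> {2,3}, take 2 (3->2 ok)
  t7 'x' -> {1}, take 1 (2->1 ok)
  t8 'z' -> {0}, take 0 (1->0 ok)
  t9 'y' -> {2,3}, take 3 (0->3 ok)
  t10 'y' -> {2,3}, take 2 (3->2 ok)
  t11 'z' -> {0}, take 0 (2->0 ok)
  t12 'x' -> {1}, take 1 (0->1 ok)
  t13 'y' -> {2,3}, take 3 (1->3 ok)
  t14 'y' -> {2,3}, take 2 (3->2 ok)
  t15 'z' -> {0}, take 0 (2->0 ok)
  t16 'y' -> {2,3}, take 3 (0->3 ok)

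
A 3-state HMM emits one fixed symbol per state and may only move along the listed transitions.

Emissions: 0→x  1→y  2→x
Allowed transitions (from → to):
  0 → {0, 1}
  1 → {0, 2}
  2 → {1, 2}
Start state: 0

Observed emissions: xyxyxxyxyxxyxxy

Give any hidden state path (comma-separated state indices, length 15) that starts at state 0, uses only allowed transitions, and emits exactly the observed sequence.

  0: obs=x cand={0,2} pick 0 [start]
  1: obs=y cand={1} pick 1 [0->1 ok]
  2: obs=x cand={0,2} pick 2 [1->2 ok]
  3: obs=y cand={1} pick 1 [2->1 ok]
  4: obs=x cand={0,2} pick 0 [1->0 ok]
  5: obs=x cand={0,2} pick 0 [0->0 ok]
  6: obs=y cand={1} pick 1 [0->1 ok]
  7: obs=x cand={0,2} pick 2 [1->2 ok]
  8: obs=y cand={1} pick 1 [2->1 ok]
  9: obs=x cand={0,2} pick 0 [1->0 ok]
  10: obs=x cand={0,2} pick 0 [0->0 ok]
  11: obs=y cand={1} pick 1 [0->1 ok]
  12: obs=x cand={0,2} pick 0 [1->0 ok]
  13: obs=x cand={0,2} pick 0 [0->0 ok]
  14: obs=y cand={1} pick 1 [0->1 ok]

0,1,2,1,0,0,1,2,1,0,0,1,0,0,1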